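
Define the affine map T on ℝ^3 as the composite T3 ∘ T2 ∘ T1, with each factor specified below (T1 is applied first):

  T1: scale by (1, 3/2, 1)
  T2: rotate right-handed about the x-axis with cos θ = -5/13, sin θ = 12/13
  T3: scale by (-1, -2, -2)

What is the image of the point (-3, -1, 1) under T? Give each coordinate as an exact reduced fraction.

T(p) = (3, 9/13, 46/13)

T1 scale by (1, 3/2, 1): (-3, -1, 1) → (-3, -3/2, 1)
T2 rotate right-handed about the x-axis with cos θ = -5/13, sin θ = 12/13: (-3, -3/2, 1) → (-3, -9/26, -23/13)
T3 scale by (-1, -2, -2): (-3, -9/26, -23/13) → (3, 9/13, 46/13)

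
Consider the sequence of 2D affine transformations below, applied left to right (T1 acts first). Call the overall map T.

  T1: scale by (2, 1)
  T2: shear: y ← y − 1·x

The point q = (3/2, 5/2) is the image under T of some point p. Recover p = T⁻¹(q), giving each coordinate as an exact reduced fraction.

p = (3/4, 4)

T1 = [2 0 0; 0 1 0; 0 0 1]
T2·T1 = [2 0 0; -2 1 0; 0 0 1]
det M = 2; M⁻¹ = [1/2 0 0; 1 1 0; 0 0 1]
M⁻¹ · (3/2, 5/2)ᵀ = (3/4, 4)ᵀ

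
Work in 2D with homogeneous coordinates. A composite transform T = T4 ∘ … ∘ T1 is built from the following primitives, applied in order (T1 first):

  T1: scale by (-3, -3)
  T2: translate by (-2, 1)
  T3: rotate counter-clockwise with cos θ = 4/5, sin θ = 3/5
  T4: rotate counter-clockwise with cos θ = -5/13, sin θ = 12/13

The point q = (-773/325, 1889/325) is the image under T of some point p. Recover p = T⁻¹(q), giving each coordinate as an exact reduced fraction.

T1 = [-3 0 0; 0 -3 0; 0 0 1]
T2·T1 = [-3 0 -2; 0 -3 1; 0 0 1]
T3·…·T1 = [-12/5 9/5 -11/5; -9/5 -12/5 -2/5; 0 0 1]
T4·…·T1 = [168/65 99/65 79/65; -99/65 168/65 -122/65; 0 0 1]
det M = 9; M⁻¹ = [56/195 -11/65 -2/3; 11/65 56/195 1/3; 0 0 1]
M⁻¹ · (-773/325, 1889/325)ᵀ = (-7/3, 8/5)ᵀ

p = (-7/3, 8/5)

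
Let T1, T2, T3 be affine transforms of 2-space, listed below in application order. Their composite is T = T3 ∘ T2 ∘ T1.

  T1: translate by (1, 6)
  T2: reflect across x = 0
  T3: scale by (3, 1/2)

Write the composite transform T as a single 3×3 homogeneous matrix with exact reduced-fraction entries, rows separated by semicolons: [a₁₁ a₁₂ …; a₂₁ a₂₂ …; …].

T = [-3 0 -3; 0 1/2 3; 0 0 1]

T1 = [1 0 1; 0 1 6; 0 0 1]
T2·T1 = [-1 0 -1; 0 1 6; 0 0 1]
T3·…·T1 = [-3 0 -3; 0 1/2 3; 0 0 1]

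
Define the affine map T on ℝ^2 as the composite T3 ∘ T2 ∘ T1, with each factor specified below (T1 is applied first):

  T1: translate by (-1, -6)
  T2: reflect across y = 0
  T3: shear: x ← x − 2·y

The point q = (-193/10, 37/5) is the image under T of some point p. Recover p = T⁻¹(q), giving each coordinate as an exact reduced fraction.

p = (-7/2, -7/5)

T1 = [1 0 -1; 0 1 -6; 0 0 1]
T2·T1 = [1 0 -1; 0 -1 6; 0 0 1]
T3·…·T1 = [1 2 -13; 0 -1 6; 0 0 1]
det M = -1; M⁻¹ = [1 2 1; 0 -1 6; 0 0 1]
M⁻¹ · (-193/10, 37/5)ᵀ = (-7/2, -7/5)ᵀ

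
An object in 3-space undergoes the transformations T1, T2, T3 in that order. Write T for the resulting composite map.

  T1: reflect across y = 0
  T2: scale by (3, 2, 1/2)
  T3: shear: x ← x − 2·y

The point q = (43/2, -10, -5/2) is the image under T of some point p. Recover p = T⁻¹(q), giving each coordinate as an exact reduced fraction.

T1 = [1 0 0 0; 0 -1 0 0; 0 0 1 0; 0 0 0 1]
T2·T1 = [3 0 0 0; 0 -2 0 0; 0 0 1/2 0; 0 0 0 1]
T3·…·T1 = [3 4 0 0; 0 -2 0 0; 0 0 1/2 0; 0 0 0 1]
det M = -3; M⁻¹ = [1/3 2/3 0 0; 0 -1/2 0 0; 0 0 2 0; 0 0 0 1]
M⁻¹ · (43/2, -10, -5/2)ᵀ = (1/2, 5, -5)ᵀ

p = (1/2, 5, -5)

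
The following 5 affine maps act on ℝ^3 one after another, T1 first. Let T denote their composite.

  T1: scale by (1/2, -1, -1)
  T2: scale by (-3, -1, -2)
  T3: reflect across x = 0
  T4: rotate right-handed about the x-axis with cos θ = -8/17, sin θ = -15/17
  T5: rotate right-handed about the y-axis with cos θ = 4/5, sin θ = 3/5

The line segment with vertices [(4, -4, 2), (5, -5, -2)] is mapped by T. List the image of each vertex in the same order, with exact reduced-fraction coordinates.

image vertices: (492/85, 92/17, -194/85), (831/85, -20/17, 91/170)

T1 scale by (1/2, -1, -1): (4, -4, 2) → (2, 4, -2); (5, -5, -2) → (5/2, 5, 2)
T2 scale by (-3, -1, -2): (2, 4, -2) → (-6, -4, 4); (5/2, 5, 2) → (-15/2, -5, -4)
T3 reflect across x = 0: (-6, -4, 4) → (6, -4, 4); (-15/2, -5, -4) → (15/2, -5, -4)
T4 rotate right-handed about the x-axis with cos θ = -8/17, sin θ = -15/17: (6, -4, 4) → (6, 92/17, 28/17); (15/2, -5, -4) → (15/2, -20/17, 107/17)
T5 rotate right-handed about the y-axis with cos θ = 4/5, sin θ = 3/5: (6, 92/17, 28/17) → (492/85, 92/17, -194/85); (15/2, -20/17, 107/17) → (831/85, -20/17, 91/170)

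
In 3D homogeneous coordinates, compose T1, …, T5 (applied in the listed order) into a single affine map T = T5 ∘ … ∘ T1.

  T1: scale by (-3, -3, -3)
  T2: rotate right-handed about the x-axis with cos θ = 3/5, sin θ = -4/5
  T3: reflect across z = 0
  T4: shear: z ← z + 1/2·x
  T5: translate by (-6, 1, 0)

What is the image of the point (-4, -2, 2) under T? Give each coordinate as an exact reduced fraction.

T(p) = (6, -1/5, 72/5)

T1 scale by (-3, -3, -3): (-4, -2, 2) → (12, 6, -6)
T2 rotate right-handed about the x-axis with cos θ = 3/5, sin θ = -4/5: (12, 6, -6) → (12, -6/5, -42/5)
T3 reflect across z = 0: (12, -6/5, -42/5) → (12, -6/5, 42/5)
T4 shear: z ← z + 1/2·x: (12, -6/5, 42/5) → (12, -6/5, 72/5)
T5 translate by (-6, 1, 0): (12, -6/5, 72/5) → (6, -1/5, 72/5)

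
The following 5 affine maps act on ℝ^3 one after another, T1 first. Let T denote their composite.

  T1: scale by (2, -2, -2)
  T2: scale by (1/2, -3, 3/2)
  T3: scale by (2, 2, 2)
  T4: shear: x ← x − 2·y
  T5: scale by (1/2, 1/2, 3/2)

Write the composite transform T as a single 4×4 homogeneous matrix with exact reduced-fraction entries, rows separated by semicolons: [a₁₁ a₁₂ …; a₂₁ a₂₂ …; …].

T1 = [2 0 0 0; 0 -2 0 0; 0 0 -2 0; 0 0 0 1]
T2·T1 = [1 0 0 0; 0 6 0 0; 0 0 -3 0; 0 0 0 1]
T3·…·T1 = [2 0 0 0; 0 12 0 0; 0 0 -6 0; 0 0 0 1]
T4·…·T1 = [2 -24 0 0; 0 12 0 0; 0 0 -6 0; 0 0 0 1]
T5·…·T1 = [1 -12 0 0; 0 6 0 0; 0 0 -9 0; 0 0 0 1]

T = [1 -12 0 0; 0 6 0 0; 0 0 -9 0; 0 0 0 1]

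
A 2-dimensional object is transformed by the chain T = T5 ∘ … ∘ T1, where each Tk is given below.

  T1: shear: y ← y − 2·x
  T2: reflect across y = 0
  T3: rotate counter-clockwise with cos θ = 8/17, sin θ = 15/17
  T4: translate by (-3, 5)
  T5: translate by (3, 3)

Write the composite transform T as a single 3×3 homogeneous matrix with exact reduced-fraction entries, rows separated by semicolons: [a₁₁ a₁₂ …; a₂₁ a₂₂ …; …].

T1 = [1 0 0; -2 1 0; 0 0 1]
T2·T1 = [1 0 0; 2 -1 0; 0 0 1]
T3·…·T1 = [-22/17 15/17 0; 31/17 -8/17 0; 0 0 1]
T4·…·T1 = [-22/17 15/17 -3; 31/17 -8/17 5; 0 0 1]
T5·…·T1 = [-22/17 15/17 0; 31/17 -8/17 8; 0 0 1]

T = [-22/17 15/17 0; 31/17 -8/17 8; 0 0 1]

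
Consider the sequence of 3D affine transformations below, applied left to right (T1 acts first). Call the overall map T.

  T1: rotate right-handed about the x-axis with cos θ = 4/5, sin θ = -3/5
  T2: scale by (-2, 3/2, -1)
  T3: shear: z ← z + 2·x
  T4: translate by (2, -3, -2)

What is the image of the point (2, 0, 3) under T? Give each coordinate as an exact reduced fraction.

T(p) = (-2, -3/10, -62/5)

T1 rotate right-handed about the x-axis with cos θ = 4/5, sin θ = -3/5: (2, 0, 3) → (2, 9/5, 12/5)
T2 scale by (-2, 3/2, -1): (2, 9/5, 12/5) → (-4, 27/10, -12/5)
T3 shear: z ← z + 2·x: (-4, 27/10, -12/5) → (-4, 27/10, -52/5)
T4 translate by (2, -3, -2): (-4, 27/10, -52/5) → (-2, -3/10, -62/5)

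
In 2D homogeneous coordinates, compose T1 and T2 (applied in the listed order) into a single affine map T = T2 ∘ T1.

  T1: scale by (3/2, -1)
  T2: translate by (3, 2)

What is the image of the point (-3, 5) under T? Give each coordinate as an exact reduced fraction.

T1 scale by (3/2, -1): (-3, 5) → (-9/2, -5)
T2 translate by (3, 2): (-9/2, -5) → (-3/2, -3)

T(p) = (-3/2, -3)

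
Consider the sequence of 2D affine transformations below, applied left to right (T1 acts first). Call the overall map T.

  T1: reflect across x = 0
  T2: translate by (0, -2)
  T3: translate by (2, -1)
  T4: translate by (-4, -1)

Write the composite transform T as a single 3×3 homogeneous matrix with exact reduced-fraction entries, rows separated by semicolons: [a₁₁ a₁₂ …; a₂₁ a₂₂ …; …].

T = [-1 0 -2; 0 1 -4; 0 0 1]

T1 = [-1 0 0; 0 1 0; 0 0 1]
T2·T1 = [-1 0 0; 0 1 -2; 0 0 1]
T3·…·T1 = [-1 0 2; 0 1 -3; 0 0 1]
T4·…·T1 = [-1 0 -2; 0 1 -4; 0 0 1]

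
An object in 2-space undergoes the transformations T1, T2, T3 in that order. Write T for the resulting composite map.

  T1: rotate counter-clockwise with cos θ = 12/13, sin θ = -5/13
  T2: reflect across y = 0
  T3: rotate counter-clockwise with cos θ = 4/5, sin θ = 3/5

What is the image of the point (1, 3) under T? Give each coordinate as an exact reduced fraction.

T(p) = (201/65, -43/65)

T1 rotate counter-clockwise with cos θ = 12/13, sin θ = -5/13: (1, 3) → (27/13, 31/13)
T2 reflect across y = 0: (27/13, 31/13) → (27/13, -31/13)
T3 rotate counter-clockwise with cos θ = 4/5, sin θ = 3/5: (27/13, -31/13) → (201/65, -43/65)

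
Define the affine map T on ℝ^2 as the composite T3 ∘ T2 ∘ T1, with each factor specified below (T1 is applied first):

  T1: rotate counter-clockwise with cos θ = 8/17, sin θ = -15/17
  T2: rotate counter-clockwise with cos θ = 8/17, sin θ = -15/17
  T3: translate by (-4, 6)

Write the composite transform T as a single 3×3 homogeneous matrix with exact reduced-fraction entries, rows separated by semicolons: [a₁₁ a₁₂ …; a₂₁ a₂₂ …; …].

T1 = [8/17 15/17 0; -15/17 8/17 0; 0 0 1]
T2·T1 = [-161/289 240/289 0; -240/289 -161/289 0; 0 0 1]
T3·…·T1 = [-161/289 240/289 -4; -240/289 -161/289 6; 0 0 1]

T = [-161/289 240/289 -4; -240/289 -161/289 6; 0 0 1]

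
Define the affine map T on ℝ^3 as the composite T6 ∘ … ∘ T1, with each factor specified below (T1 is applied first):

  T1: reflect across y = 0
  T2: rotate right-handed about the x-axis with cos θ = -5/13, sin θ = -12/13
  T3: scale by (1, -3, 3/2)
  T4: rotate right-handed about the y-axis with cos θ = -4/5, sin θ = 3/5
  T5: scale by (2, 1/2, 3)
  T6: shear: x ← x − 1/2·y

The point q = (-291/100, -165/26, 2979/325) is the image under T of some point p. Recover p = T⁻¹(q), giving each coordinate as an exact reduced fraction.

T1 = [1 0 0 0; 0 -1 0 0; 0 0 1 0; 0 0 0 1]
T2·T1 = [1 0 0 0; 0 5/13 12/13 0; 0 12/13 -5/13 0; 0 0 0 1]
T3·…·T1 = [1 0 0 0; 0 -15/13 -36/13 0; 0 18/13 -15/26 0; 0 0 0 1]
T4·…·T1 = [-4/5 54/65 -9/26 0; 0 -15/13 -36/13 0; -3/5 -72/65 6/13 0; 0 0 0 1]
T5·…·T1 = [-8/5 108/65 -9/13 0; 0 -15/26 -18/13 0; -9/5 -216/65 18/13 0; 0 0 0 1]
T6·…·T1 = [-8/5 39/20 0 0; 0 -15/26 -18/13 0; -9/5 -216/65 18/13 0; 0 0 0 1]
det M = 27/2; M⁻¹ = [-2/5 -1/5 -1/5 0; 12/65 -32/195 -32/195 0; -1/13 -17/26 8/117 0; 0 0 0 1]
M⁻¹ · (-291/100, -165/26, 2979/325)ᵀ = (3/5, -1, 5)ᵀ

p = (3/5, -1, 5)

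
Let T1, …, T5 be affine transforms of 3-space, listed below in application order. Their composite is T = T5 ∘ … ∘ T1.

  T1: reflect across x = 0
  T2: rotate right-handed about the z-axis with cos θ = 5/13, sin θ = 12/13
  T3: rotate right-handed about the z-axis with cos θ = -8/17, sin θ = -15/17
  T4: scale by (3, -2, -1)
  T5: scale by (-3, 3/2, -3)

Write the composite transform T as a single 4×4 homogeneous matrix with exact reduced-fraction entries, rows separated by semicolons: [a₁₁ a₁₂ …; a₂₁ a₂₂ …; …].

T = [1260/221 -1539/221 0 0; -513/221 -420/221 0 0; 0 0 3 0; 0 0 0 1]

T1 = [-1 0 0 0; 0 1 0 0; 0 0 1 0; 0 0 0 1]
T2·T1 = [-5/13 -12/13 0 0; -12/13 5/13 0 0; 0 0 1 0; 0 0 0 1]
T3·…·T1 = [-140/221 171/221 0 0; 171/221 140/221 0 0; 0 0 1 0; 0 0 0 1]
T4·…·T1 = [-420/221 513/221 0 0; -342/221 -280/221 0 0; 0 0 -1 0; 0 0 0 1]
T5·…·T1 = [1260/221 -1539/221 0 0; -513/221 -420/221 0 0; 0 0 3 0; 0 0 0 1]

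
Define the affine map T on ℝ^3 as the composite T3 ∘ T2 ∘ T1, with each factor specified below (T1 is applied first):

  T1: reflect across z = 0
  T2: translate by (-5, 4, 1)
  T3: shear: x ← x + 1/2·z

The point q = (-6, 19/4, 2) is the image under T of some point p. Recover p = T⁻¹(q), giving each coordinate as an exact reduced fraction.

p = (-2, 3/4, -1)

T1 = [1 0 0 0; 0 1 0 0; 0 0 -1 0; 0 0 0 1]
T2·T1 = [1 0 0 -5; 0 1 0 4; 0 0 -1 1; 0 0 0 1]
T3·…·T1 = [1 0 -1/2 -9/2; 0 1 0 4; 0 0 -1 1; 0 0 0 1]
det M = -1; M⁻¹ = [1 0 -1/2 5; 0 1 0 -4; 0 0 -1 1; 0 0 0 1]
M⁻¹ · (-6, 19/4, 2)ᵀ = (-2, 3/4, -1)ᵀ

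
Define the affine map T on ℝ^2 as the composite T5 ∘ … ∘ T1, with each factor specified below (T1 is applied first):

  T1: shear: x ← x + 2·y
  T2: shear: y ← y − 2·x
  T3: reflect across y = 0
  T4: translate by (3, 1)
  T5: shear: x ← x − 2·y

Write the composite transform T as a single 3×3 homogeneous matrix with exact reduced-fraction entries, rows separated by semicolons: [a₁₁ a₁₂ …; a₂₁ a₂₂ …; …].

T1 = [1 2 0; 0 1 0; 0 0 1]
T2·T1 = [1 2 0; -2 -3 0; 0 0 1]
T3·…·T1 = [1 2 0; 2 3 0; 0 0 1]
T4·…·T1 = [1 2 3; 2 3 1; 0 0 1]
T5·…·T1 = [-3 -4 1; 2 3 1; 0 0 1]

T = [-3 -4 1; 2 3 1; 0 0 1]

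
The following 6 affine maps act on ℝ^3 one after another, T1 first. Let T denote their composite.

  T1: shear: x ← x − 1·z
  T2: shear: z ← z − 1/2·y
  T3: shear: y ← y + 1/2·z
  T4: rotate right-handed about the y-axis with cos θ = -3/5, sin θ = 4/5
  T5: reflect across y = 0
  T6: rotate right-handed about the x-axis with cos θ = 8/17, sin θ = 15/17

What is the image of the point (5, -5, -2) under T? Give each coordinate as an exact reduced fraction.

T1 shear: x ← x − 1·z: (5, -5, -2) → (7, -5, -2)
T2 shear: z ← z − 1/2·y: (7, -5, -2) → (7, -5, 1/2)
T3 shear: y ← y + 1/2·z: (7, -5, 1/2) → (7, -19/4, 1/2)
T4 rotate right-handed about the y-axis with cos θ = -3/5, sin θ = 4/5: (7, -19/4, 1/2) → (-19/5, -19/4, -59/10)
T5 reflect across y = 0: (-19/5, -19/4, -59/10) → (-19/5, 19/4, -59/10)
T6 rotate right-handed about the x-axis with cos θ = 8/17, sin θ = 15/17: (-19/5, 19/4, -59/10) → (-19/5, 253/34, 481/340)

T(p) = (-19/5, 253/34, 481/340)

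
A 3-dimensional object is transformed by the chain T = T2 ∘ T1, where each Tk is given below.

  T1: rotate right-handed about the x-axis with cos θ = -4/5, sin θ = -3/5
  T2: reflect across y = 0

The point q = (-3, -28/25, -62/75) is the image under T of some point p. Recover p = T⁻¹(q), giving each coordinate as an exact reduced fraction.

p = (-3, -2/5, 4/3)

T1 = [1 0 0 0; 0 -4/5 3/5 0; 0 -3/5 -4/5 0; 0 0 0 1]
T2·T1 = [1 0 0 0; 0 4/5 -3/5 0; 0 -3/5 -4/5 0; 0 0 0 1]
det M = -1; M⁻¹ = [1 0 0 0; 0 4/5 -3/5 0; 0 -3/5 -4/5 0; 0 0 0 1]
M⁻¹ · (-3, -28/25, -62/75)ᵀ = (-3, -2/5, 4/3)ᵀ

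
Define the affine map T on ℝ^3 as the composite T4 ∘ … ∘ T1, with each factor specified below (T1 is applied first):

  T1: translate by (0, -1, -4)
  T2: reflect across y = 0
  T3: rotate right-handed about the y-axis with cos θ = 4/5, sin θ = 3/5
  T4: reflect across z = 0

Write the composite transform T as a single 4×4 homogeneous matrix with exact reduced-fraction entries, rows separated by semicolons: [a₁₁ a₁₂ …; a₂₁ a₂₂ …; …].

T = [4/5 0 3/5 -12/5; 0 -1 0 1; 3/5 0 -4/5 16/5; 0 0 0 1]

T1 = [1 0 0 0; 0 1 0 -1; 0 0 1 -4; 0 0 0 1]
T2·T1 = [1 0 0 0; 0 -1 0 1; 0 0 1 -4; 0 0 0 1]
T3·…·T1 = [4/5 0 3/5 -12/5; 0 -1 0 1; -3/5 0 4/5 -16/5; 0 0 0 1]
T4·…·T1 = [4/5 0 3/5 -12/5; 0 -1 0 1; 3/5 0 -4/5 16/5; 0 0 0 1]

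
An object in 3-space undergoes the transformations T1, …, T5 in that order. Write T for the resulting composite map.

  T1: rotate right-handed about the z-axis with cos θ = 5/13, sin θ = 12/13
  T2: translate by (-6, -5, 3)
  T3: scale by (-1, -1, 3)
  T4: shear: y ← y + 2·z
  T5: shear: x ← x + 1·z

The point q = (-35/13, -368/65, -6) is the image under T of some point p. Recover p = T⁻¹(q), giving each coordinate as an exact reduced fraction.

p = (-1/5, -3, -5)

T1 = [5/13 -12/13 0 0; 12/13 5/13 0 0; 0 0 1 0; 0 0 0 1]
T2·T1 = [5/13 -12/13 0 -6; 12/13 5/13 0 -5; 0 0 1 3; 0 0 0 1]
T3·…·T1 = [-5/13 12/13 0 6; -12/13 -5/13 0 5; 0 0 3 9; 0 0 0 1]
T4·…·T1 = [-5/13 12/13 0 6; -12/13 -5/13 6 23; 0 0 3 9; 0 0 0 1]
T5·…·T1 = [-5/13 12/13 3 15; -12/13 -5/13 6 23; 0 0 3 9; 0 0 0 1]
det M = 3; M⁻¹ = [-5/13 -12/13 29/13 90/13; 12/13 -5/13 -2/13 -47/13; 0 0 1/3 -3; 0 0 0 1]
M⁻¹ · (-35/13, -368/65, -6)ᵀ = (-1/5, -3, -5)ᵀ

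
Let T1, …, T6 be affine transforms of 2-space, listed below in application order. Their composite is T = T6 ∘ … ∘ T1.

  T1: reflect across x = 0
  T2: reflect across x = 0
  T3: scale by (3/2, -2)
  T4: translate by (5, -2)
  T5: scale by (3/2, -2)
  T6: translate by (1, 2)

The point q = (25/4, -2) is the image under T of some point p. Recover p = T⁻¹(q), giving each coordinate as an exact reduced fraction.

T1 = [-1 0 0; 0 1 0; 0 0 1]
T2·T1 = [1 0 0; 0 1 0; 0 0 1]
T3·…·T1 = [3/2 0 0; 0 -2 0; 0 0 1]
T4·…·T1 = [3/2 0 5; 0 -2 -2; 0 0 1]
T5·…·T1 = [9/4 0 15/2; 0 4 4; 0 0 1]
T6·…·T1 = [9/4 0 17/2; 0 4 6; 0 0 1]
det M = 9; M⁻¹ = [4/9 0 -34/9; 0 1/4 -3/2; 0 0 1]
M⁻¹ · (25/4, -2)ᵀ = (-1, -2)ᵀ

p = (-1, -2)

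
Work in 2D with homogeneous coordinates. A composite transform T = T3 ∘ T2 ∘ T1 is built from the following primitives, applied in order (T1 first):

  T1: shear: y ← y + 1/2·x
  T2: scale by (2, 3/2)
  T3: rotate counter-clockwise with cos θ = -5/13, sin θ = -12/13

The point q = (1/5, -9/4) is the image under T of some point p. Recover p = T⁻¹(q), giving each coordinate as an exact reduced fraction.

p = (1, 1/5)

T1 = [1 0 0; 1/2 1 0; 0 0 1]
T2·T1 = [2 0 0; 3/4 3/2 0; 0 0 1]
T3·…·T1 = [-1/13 18/13 0; -111/52 -15/26 0; 0 0 1]
det M = 3; M⁻¹ = [-5/26 -6/13 0; 37/52 -1/39 0; 0 0 1]
M⁻¹ · (1/5, -9/4)ᵀ = (1, 1/5)ᵀ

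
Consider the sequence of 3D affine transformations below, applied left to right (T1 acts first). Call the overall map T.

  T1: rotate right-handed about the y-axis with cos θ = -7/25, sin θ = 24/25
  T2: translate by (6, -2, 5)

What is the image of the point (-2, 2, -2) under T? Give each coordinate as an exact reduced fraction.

T(p) = (116/25, 0, 187/25)

T1 rotate right-handed about the y-axis with cos θ = -7/25, sin θ = 24/25: (-2, 2, -2) → (-34/25, 2, 62/25)
T2 translate by (6, -2, 5): (-34/25, 2, 62/25) → (116/25, 0, 187/25)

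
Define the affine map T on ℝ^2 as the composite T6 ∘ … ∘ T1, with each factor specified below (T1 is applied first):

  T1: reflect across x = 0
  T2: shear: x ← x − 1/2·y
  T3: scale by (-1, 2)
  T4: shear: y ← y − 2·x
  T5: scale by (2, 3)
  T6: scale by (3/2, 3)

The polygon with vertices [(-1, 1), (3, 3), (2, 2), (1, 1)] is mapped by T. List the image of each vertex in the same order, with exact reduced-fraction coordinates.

T1 reflect across x = 0: (-1, 1) → (1, 1); (3, 3) → (-3, 3); (2, 2) → (-2, 2); (1, 1) → (-1, 1)
T2 shear: x ← x − 1/2·y: (1, 1) → (1/2, 1); (-3, 3) → (-9/2, 3); (-2, 2) → (-3, 2); (-1, 1) → (-3/2, 1)
T3 scale by (-1, 2): (1/2, 1) → (-1/2, 2); (-9/2, 3) → (9/2, 6); (-3, 2) → (3, 4); (-3/2, 1) → (3/2, 2)
T4 shear: y ← y − 2·x: (-1/2, 2) → (-1/2, 3); (9/2, 6) → (9/2, -3); (3, 4) → (3, -2); (3/2, 2) → (3/2, -1)
T5 scale by (2, 3): (-1/2, 3) → (-1, 9); (9/2, -3) → (9, -9); (3, -2) → (6, -6); (3/2, -1) → (3, -3)
T6 scale by (3/2, 3): (-1, 9) → (-3/2, 27); (9, -9) → (27/2, -27); (6, -6) → (9, -18); (3, -3) → (9/2, -9)

image vertices: (-3/2, 27), (27/2, -27), (9, -18), (9/2, -9)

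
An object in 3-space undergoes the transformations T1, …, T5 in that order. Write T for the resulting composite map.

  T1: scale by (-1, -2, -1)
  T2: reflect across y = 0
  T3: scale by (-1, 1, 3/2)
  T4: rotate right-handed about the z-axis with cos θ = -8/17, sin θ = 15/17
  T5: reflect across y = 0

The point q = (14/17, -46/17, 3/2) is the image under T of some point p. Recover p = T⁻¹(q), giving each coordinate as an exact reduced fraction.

T1 = [-1 0 0 0; 0 -2 0 0; 0 0 -1 0; 0 0 0 1]
T2·T1 = [-1 0 0 0; 0 2 0 0; 0 0 -1 0; 0 0 0 1]
T3·…·T1 = [1 0 0 0; 0 2 0 0; 0 0 -3/2 0; 0 0 0 1]
T4·…·T1 = [-8/17 -30/17 0 0; 15/17 -16/17 0 0; 0 0 -3/2 0; 0 0 0 1]
T5·…·T1 = [-8/17 -30/17 0 0; -15/17 16/17 0 0; 0 0 -3/2 0; 0 0 0 1]
det M = 3; M⁻¹ = [-8/17 -15/17 0 0; -15/34 4/17 0 0; 0 0 -2/3 0; 0 0 0 1]
M⁻¹ · (14/17, -46/17, 3/2)ᵀ = (2, -1, -1)ᵀ

p = (2, -1, -1)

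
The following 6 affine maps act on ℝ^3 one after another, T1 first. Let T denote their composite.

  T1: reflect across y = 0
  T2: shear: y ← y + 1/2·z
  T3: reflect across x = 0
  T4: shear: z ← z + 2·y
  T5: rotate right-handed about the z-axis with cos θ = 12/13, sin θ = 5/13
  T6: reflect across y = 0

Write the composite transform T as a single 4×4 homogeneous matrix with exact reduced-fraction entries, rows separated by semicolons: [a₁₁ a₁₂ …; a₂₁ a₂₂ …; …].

T1 = [1 0 0 0; 0 -1 0 0; 0 0 1 0; 0 0 0 1]
T2·T1 = [1 0 0 0; 0 -1 1/2 0; 0 0 1 0; 0 0 0 1]
T3·…·T1 = [-1 0 0 0; 0 -1 1/2 0; 0 0 1 0; 0 0 0 1]
T4·…·T1 = [-1 0 0 0; 0 -1 1/2 0; 0 -2 2 0; 0 0 0 1]
T5·…·T1 = [-12/13 5/13 -5/26 0; -5/13 -12/13 6/13 0; 0 -2 2 0; 0 0 0 1]
T6·…·T1 = [-12/13 5/13 -5/26 0; 5/13 12/13 -6/13 0; 0 -2 2 0; 0 0 0 1]

T = [-12/13 5/13 -5/26 0; 5/13 12/13 -6/13 0; 0 -2 2 0; 0 0 0 1]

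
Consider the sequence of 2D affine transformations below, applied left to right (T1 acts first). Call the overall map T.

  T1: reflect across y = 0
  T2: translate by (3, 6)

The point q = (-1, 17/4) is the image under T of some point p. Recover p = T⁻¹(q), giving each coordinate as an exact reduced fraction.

p = (-4, 7/4)

T1 = [1 0 0; 0 -1 0; 0 0 1]
T2·T1 = [1 0 3; 0 -1 6; 0 0 1]
det M = -1; M⁻¹ = [1 0 -3; 0 -1 6; 0 0 1]
M⁻¹ · (-1, 17/4)ᵀ = (-4, 7/4)ᵀ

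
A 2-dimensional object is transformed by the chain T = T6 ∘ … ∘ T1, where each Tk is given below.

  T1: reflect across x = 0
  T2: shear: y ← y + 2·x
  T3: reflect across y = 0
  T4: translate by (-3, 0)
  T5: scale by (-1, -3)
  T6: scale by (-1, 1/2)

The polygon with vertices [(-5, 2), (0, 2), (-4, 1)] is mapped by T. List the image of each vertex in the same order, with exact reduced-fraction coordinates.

image vertices: (2, 18), (-3, 3), (1, 27/2)

T1 reflect across x = 0: (-5, 2) → (5, 2); (0, 2) → (0, 2); (-4, 1) → (4, 1)
T2 shear: y ← y + 2·x: (5, 2) → (5, 12); (0, 2) → (0, 2); (4, 1) → (4, 9)
T3 reflect across y = 0: (5, 12) → (5, -12); (0, 2) → (0, -2); (4, 9) → (4, -9)
T4 translate by (-3, 0): (5, -12) → (2, -12); (0, -2) → (-3, -2); (4, -9) → (1, -9)
T5 scale by (-1, -3): (2, -12) → (-2, 36); (-3, -2) → (3, 6); (1, -9) → (-1, 27)
T6 scale by (-1, 1/2): (-2, 36) → (2, 18); (3, 6) → (-3, 3); (-1, 27) → (1, 27/2)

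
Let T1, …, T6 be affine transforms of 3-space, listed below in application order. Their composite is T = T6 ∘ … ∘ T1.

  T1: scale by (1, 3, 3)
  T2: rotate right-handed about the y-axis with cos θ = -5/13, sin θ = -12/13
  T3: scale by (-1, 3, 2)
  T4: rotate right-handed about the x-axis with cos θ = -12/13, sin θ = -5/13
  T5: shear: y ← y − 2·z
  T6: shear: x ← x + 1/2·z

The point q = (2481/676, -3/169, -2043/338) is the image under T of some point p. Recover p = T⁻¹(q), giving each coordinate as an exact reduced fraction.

p = (3, 3/2, 2)

T1 = [1 0 0 0; 0 3 0 0; 0 0 3 0; 0 0 0 1]
T2·T1 = [-5/13 0 -36/13 0; 0 3 0 0; 12/13 0 -15/13 0; 0 0 0 1]
T3·…·T1 = [5/13 0 36/13 0; 0 9 0 0; 24/13 0 -30/13 0; 0 0 0 1]
T4·…·T1 = [5/13 0 36/13 0; 120/169 -108/13 -150/169 0; -288/169 -45/13 360/169 0; 0 0 0 1]
T5·…·T1 = [5/13 0 36/13 0; 696/169 -18/13 -870/169 0; -288/169 -45/13 360/169 0; 0 0 0 1]
T6·…·T1 = [-79/169 -45/26 648/169 0; 696/169 -18/13 -870/169 0; -288/169 -45/13 360/169 0; 0 0 0 1]
det M = -54; M⁻¹ = [5/13 30/169 -89/338 0; 0 -4/39 -29/117 0; 4/13 -25/1014 -73/507 0; 0 0 0 1]
M⁻¹ · (2481/676, -3/169, -2043/338)ᵀ = (3, 3/2, 2)ᵀ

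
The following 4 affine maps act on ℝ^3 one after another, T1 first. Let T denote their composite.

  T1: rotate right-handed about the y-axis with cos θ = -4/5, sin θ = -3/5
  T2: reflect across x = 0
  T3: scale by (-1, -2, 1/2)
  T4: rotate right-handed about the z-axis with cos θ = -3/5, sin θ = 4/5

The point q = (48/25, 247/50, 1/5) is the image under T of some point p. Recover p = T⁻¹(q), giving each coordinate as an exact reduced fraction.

T1 = [-4/5 0 -3/5 0; 0 1 0 0; 3/5 0 -4/5 0; 0 0 0 1]
T2·T1 = [4/5 0 3/5 0; 0 1 0 0; 3/5 0 -4/5 0; 0 0 0 1]
T3·…·T1 = [-4/5 0 -3/5 0; 0 -2 0 0; 3/10 0 -2/5 0; 0 0 0 1]
T4·…·T1 = [12/25 8/5 9/25 0; -16/25 6/5 -12/25 0; 3/10 0 -2/5 0; 0 0 0 1]
det M = -1; M⁻¹ = [12/25 -16/25 6/5 0; 2/5 3/10 0 0; 9/25 -12/25 -8/5 0; 0 0 0 1]
M⁻¹ · (48/25, 247/50, 1/5)ᵀ = (-2, 9/4, -2)ᵀ

p = (-2, 9/4, -2)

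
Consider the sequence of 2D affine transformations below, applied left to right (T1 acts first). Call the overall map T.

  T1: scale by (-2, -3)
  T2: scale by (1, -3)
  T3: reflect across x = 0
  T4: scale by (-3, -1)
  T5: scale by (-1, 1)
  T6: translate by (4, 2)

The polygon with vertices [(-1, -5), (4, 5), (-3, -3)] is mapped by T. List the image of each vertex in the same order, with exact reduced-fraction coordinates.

image vertices: (-2, 47), (28, -43), (-14, 29)

T1 scale by (-2, -3): (-1, -5) → (2, 15); (4, 5) → (-8, -15); (-3, -3) → (6, 9)
T2 scale by (1, -3): (2, 15) → (2, -45); (-8, -15) → (-8, 45); (6, 9) → (6, -27)
T3 reflect across x = 0: (2, -45) → (-2, -45); (-8, 45) → (8, 45); (6, -27) → (-6, -27)
T4 scale by (-3, -1): (-2, -45) → (6, 45); (8, 45) → (-24, -45); (-6, -27) → (18, 27)
T5 scale by (-1, 1): (6, 45) → (-6, 45); (-24, -45) → (24, -45); (18, 27) → (-18, 27)
T6 translate by (4, 2): (-6, 45) → (-2, 47); (24, -45) → (28, -43); (-18, 27) → (-14, 29)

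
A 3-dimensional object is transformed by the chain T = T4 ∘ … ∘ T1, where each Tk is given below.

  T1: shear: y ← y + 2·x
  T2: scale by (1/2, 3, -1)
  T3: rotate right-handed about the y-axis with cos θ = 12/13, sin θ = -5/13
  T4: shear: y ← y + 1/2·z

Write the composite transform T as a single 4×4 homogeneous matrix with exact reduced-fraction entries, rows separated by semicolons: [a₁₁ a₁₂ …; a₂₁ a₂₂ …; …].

T = [6/13 0 5/13 0; 317/52 3 -6/13 0; 5/26 0 -12/13 0; 0 0 0 1]

T1 = [1 0 0 0; 2 1 0 0; 0 0 1 0; 0 0 0 1]
T2·T1 = [1/2 0 0 0; 6 3 0 0; 0 0 -1 0; 0 0 0 1]
T3·…·T1 = [6/13 0 5/13 0; 6 3 0 0; 5/26 0 -12/13 0; 0 0 0 1]
T4·…·T1 = [6/13 0 5/13 0; 317/52 3 -6/13 0; 5/26 0 -12/13 0; 0 0 0 1]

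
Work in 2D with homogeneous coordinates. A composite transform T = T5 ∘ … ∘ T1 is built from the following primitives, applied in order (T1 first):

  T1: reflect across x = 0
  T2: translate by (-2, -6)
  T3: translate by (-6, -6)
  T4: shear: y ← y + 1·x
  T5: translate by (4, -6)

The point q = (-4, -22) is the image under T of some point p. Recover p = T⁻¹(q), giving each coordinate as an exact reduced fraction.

p = (0, 4)

T1 = [-1 0 0; 0 1 0; 0 0 1]
T2·T1 = [-1 0 -2; 0 1 -6; 0 0 1]
T3·…·T1 = [-1 0 -8; 0 1 -12; 0 0 1]
T4·…·T1 = [-1 0 -8; -1 1 -20; 0 0 1]
T5·…·T1 = [-1 0 -4; -1 1 -26; 0 0 1]
det M = -1; M⁻¹ = [-1 0 -4; -1 1 22; 0 0 1]
M⁻¹ · (-4, -22)ᵀ = (0, 4)ᵀ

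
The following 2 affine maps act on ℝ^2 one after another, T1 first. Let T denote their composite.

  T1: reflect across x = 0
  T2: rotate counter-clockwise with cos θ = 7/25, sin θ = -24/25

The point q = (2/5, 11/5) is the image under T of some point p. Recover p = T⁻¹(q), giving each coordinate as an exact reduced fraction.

p = (2, 1)

T1 = [-1 0 0; 0 1 0; 0 0 1]
T2·T1 = [-7/25 24/25 0; 24/25 7/25 0; 0 0 1]
det M = -1; M⁻¹ = [-7/25 24/25 0; 24/25 7/25 0; 0 0 1]
M⁻¹ · (2/5, 11/5)ᵀ = (2, 1)ᵀ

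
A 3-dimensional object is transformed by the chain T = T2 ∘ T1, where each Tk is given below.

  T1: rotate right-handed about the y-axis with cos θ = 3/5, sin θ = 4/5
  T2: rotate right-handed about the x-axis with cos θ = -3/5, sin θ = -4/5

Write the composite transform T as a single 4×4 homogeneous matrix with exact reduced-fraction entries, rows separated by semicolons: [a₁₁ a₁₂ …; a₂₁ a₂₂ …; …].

T1 = [3/5 0 4/5 0; 0 1 0 0; -4/5 0 3/5 0; 0 0 0 1]
T2·T1 = [3/5 0 4/5 0; -16/25 -3/5 12/25 0; 12/25 -4/5 -9/25 0; 0 0 0 1]

T = [3/5 0 4/5 0; -16/25 -3/5 12/25 0; 12/25 -4/5 -9/25 0; 0 0 0 1]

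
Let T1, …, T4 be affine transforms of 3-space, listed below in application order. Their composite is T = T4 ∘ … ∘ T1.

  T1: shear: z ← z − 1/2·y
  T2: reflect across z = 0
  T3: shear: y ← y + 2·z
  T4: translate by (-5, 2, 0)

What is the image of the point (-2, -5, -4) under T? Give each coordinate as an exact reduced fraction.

T1 shear: z ← z − 1/2·y: (-2, -5, -4) → (-2, -5, -3/2)
T2 reflect across z = 0: (-2, -5, -3/2) → (-2, -5, 3/2)
T3 shear: y ← y + 2·z: (-2, -5, 3/2) → (-2, -2, 3/2)
T4 translate by (-5, 2, 0): (-2, -2, 3/2) → (-7, 0, 3/2)

T(p) = (-7, 0, 3/2)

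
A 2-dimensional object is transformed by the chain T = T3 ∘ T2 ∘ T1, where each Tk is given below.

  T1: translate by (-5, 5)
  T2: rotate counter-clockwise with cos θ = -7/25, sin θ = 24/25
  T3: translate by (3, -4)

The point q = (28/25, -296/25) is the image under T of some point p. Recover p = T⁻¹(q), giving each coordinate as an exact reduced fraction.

T1 = [1 0 -5; 0 1 5; 0 0 1]
T2·T1 = [-7/25 -24/25 -17/5; 24/25 -7/25 -31/5; 0 0 1]
T3·…·T1 = [-7/25 -24/25 -2/5; 24/25 -7/25 -51/5; 0 0 1]
det M = 1; M⁻¹ = [-7/25 24/25 242/25; -24/25 -7/25 -81/25; 0 0 1]
M⁻¹ · (28/25, -296/25)ᵀ = (-2, -1)ᵀ

p = (-2, -1)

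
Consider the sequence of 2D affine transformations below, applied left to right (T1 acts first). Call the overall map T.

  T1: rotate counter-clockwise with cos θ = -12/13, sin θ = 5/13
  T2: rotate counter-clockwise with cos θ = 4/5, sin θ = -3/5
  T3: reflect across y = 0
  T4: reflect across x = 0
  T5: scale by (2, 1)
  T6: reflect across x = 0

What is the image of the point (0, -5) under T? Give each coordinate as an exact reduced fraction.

T(p) = (112/13, -33/13)

T1 rotate counter-clockwise with cos θ = -12/13, sin θ = 5/13: (0, -5) → (25/13, 60/13)
T2 rotate counter-clockwise with cos θ = 4/5, sin θ = -3/5: (25/13, 60/13) → (56/13, 33/13)
T3 reflect across y = 0: (56/13, 33/13) → (56/13, -33/13)
T4 reflect across x = 0: (56/13, -33/13) → (-56/13, -33/13)
T5 scale by (2, 1): (-56/13, -33/13) → (-112/13, -33/13)
T6 reflect across x = 0: (-112/13, -33/13) → (112/13, -33/13)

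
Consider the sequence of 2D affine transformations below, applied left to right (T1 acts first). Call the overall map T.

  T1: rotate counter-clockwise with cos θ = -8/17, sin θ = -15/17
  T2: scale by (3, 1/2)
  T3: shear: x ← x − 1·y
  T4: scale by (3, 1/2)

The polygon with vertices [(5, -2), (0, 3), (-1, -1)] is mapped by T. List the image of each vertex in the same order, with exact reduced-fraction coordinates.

image vertices: (-1083/34, -59/68), (441/17, -6/17), (-195/34, 23/68)

T1 rotate counter-clockwise with cos θ = -8/17, sin θ = -15/17: (5, -2) → (-70/17, -59/17); (0, 3) → (45/17, -24/17); (-1, -1) → (-7/17, 23/17)
T2 scale by (3, 1/2): (-70/17, -59/17) → (-210/17, -59/34); (45/17, -24/17) → (135/17, -12/17); (-7/17, 23/17) → (-21/17, 23/34)
T3 shear: x ← x − 1·y: (-210/17, -59/34) → (-361/34, -59/34); (135/17, -12/17) → (147/17, -12/17); (-21/17, 23/34) → (-65/34, 23/34)
T4 scale by (3, 1/2): (-361/34, -59/34) → (-1083/34, -59/68); (147/17, -12/17) → (441/17, -6/17); (-65/34, 23/34) → (-195/34, 23/68)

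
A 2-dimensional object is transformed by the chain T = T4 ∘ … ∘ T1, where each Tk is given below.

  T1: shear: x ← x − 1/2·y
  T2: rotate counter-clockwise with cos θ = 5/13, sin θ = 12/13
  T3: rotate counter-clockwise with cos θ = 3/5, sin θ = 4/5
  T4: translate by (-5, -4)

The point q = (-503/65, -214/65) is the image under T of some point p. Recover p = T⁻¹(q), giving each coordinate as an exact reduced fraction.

p = (3, 2)

T1 = [1 -1/2 0; 0 1 0; 0 0 1]
T2·T1 = [5/13 -29/26 0; 12/13 -1/13 0; 0 0 1]
T3·…·T1 = [-33/65 -79/130 0; 56/65 -61/65 0; 0 0 1]
T4·…·T1 = [-33/65 -79/130 -5; 56/65 -61/65 -4; 0 0 1]
det M = 1; M⁻¹ = [-61/65 79/130 -147/65; -56/65 -33/65 -412/65; 0 0 1]
M⁻¹ · (-503/65, -214/65)ᵀ = (3, 2)ᵀ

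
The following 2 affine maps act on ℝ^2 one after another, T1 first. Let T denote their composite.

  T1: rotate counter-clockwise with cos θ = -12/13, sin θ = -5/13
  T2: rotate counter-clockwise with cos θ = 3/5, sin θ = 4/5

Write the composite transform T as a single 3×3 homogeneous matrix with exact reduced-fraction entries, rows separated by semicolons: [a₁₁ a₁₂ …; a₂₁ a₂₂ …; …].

T1 = [-12/13 5/13 0; -5/13 -12/13 0; 0 0 1]
T2·T1 = [-16/65 63/65 0; -63/65 -16/65 0; 0 0 1]

T = [-16/65 63/65 0; -63/65 -16/65 0; 0 0 1]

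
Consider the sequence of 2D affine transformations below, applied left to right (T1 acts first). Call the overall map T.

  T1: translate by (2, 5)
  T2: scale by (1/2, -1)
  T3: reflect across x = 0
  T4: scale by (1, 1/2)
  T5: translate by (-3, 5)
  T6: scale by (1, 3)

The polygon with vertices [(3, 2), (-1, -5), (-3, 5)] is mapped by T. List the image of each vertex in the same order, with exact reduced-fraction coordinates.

T1 translate by (2, 5): (3, 2) → (5, 7); (-1, -5) → (1, 0); (-3, 5) → (-1, 10)
T2 scale by (1/2, -1): (5, 7) → (5/2, -7); (1, 0) → (1/2, 0); (-1, 10) → (-1/2, -10)
T3 reflect across x = 0: (5/2, -7) → (-5/2, -7); (1/2, 0) → (-1/2, 0); (-1/2, -10) → (1/2, -10)
T4 scale by (1, 1/2): (-5/2, -7) → (-5/2, -7/2); (-1/2, 0) → (-1/2, 0); (1/2, -10) → (1/2, -5)
T5 translate by (-3, 5): (-5/2, -7/2) → (-11/2, 3/2); (-1/2, 0) → (-7/2, 5); (1/2, -5) → (-5/2, 0)
T6 scale by (1, 3): (-11/2, 3/2) → (-11/2, 9/2); (-7/2, 5) → (-7/2, 15); (-5/2, 0) → (-5/2, 0)

image vertices: (-11/2, 9/2), (-7/2, 15), (-5/2, 0)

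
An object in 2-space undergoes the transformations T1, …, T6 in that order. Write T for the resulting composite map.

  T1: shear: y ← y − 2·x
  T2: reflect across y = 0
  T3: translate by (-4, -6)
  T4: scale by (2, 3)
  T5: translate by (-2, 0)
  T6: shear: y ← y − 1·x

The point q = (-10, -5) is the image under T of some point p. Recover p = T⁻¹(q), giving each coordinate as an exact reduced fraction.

T1 = [1 0 0; -2 1 0; 0 0 1]
T2·T1 = [1 0 0; 2 -1 0; 0 0 1]
T3·…·T1 = [1 0 -4; 2 -1 -6; 0 0 1]
T4·…·T1 = [2 0 -8; 6 -3 -18; 0 0 1]
T5·…·T1 = [2 0 -10; 6 -3 -18; 0 0 1]
T6·…·T1 = [2 0 -10; 4 -3 -8; 0 0 1]
det M = -6; M⁻¹ = [1/2 0 5; 2/3 -1/3 4; 0 0 1]
M⁻¹ · (-10, -5)ᵀ = (0, -1)ᵀ

p = (0, -1)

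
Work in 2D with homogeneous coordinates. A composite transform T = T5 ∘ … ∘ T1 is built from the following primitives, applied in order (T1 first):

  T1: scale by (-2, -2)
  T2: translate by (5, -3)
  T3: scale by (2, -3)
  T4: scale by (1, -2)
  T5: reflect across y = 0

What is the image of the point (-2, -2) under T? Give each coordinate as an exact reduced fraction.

T(p) = (18, -6)

T1 scale by (-2, -2): (-2, -2) → (4, 4)
T2 translate by (5, -3): (4, 4) → (9, 1)
T3 scale by (2, -3): (9, 1) → (18, -3)
T4 scale by (1, -2): (18, -3) → (18, 6)
T5 reflect across y = 0: (18, 6) → (18, -6)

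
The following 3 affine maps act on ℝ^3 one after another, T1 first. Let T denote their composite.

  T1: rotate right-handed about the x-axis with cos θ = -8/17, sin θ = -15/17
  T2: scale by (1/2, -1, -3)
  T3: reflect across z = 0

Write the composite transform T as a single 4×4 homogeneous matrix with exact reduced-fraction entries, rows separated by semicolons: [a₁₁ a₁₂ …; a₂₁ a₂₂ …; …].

T1 = [1 0 0 0; 0 -8/17 15/17 0; 0 -15/17 -8/17 0; 0 0 0 1]
T2·T1 = [1/2 0 0 0; 0 8/17 -15/17 0; 0 45/17 24/17 0; 0 0 0 1]
T3·…·T1 = [1/2 0 0 0; 0 8/17 -15/17 0; 0 -45/17 -24/17 0; 0 0 0 1]

T = [1/2 0 0 0; 0 8/17 -15/17 0; 0 -45/17 -24/17 0; 0 0 0 1]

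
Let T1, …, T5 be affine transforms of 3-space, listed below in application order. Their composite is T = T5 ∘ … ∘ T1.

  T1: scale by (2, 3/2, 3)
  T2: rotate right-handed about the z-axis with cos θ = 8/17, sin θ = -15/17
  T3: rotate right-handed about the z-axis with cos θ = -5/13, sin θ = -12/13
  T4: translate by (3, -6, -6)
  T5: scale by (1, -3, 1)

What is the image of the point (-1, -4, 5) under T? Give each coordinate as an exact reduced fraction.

T1 scale by (2, 3/2, 3): (-1, -4, 5) → (-2, -6, 15)
T2 rotate right-handed about the z-axis with cos θ = 8/17, sin θ = -15/17: (-2, -6, 15) → (-106/17, -18/17, 15)
T3 rotate right-handed about the z-axis with cos θ = -5/13, sin θ = -12/13: (-106/17, -18/17, 15) → (314/221, 1362/221, 15)
T4 translate by (3, -6, -6): (314/221, 1362/221, 15) → (977/221, 36/221, 9)
T5 scale by (1, -3, 1): (977/221, 36/221, 9) → (977/221, -108/221, 9)

T(p) = (977/221, -108/221, 9)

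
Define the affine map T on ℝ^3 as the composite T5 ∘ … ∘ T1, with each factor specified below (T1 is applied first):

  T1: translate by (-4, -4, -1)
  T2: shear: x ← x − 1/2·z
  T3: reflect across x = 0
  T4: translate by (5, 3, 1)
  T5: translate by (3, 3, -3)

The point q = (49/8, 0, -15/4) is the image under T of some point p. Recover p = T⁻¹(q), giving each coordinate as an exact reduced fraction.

p = (5, -2, -3/4)

T1 = [1 0 0 -4; 0 1 0 -4; 0 0 1 -1; 0 0 0 1]
T2·T1 = [1 0 -1/2 -7/2; 0 1 0 -4; 0 0 1 -1; 0 0 0 1]
T3·…·T1 = [-1 0 1/2 7/2; 0 1 0 -4; 0 0 1 -1; 0 0 0 1]
T4·…·T1 = [-1 0 1/2 17/2; 0 1 0 -1; 0 0 1 0; 0 0 0 1]
T5·…·T1 = [-1 0 1/2 23/2; 0 1 0 2; 0 0 1 -3; 0 0 0 1]
det M = -1; M⁻¹ = [-1 0 1/2 13; 0 1 0 -2; 0 0 1 3; 0 0 0 1]
M⁻¹ · (49/8, 0, -15/4)ᵀ = (5, -2, -3/4)ᵀ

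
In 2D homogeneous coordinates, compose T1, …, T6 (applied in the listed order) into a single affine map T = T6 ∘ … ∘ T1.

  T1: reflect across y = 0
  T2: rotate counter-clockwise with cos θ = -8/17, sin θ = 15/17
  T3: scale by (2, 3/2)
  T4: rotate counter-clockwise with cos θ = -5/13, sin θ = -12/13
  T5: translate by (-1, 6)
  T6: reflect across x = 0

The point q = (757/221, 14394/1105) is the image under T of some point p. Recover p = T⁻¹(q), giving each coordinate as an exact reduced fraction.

p = (-8/5, -4)

T1 = [1 0 0; 0 -1 0; 0 0 1]
T2·T1 = [-8/17 15/17 0; 15/17 8/17 0; 0 0 1]
T3·…·T1 = [-16/17 30/17 0; 45/34 12/17 0; 0 0 1]
T4·…·T1 = [350/221 -6/221 0; 159/442 -420/221 0; 0 0 1]
T5·…·T1 = [350/221 -6/221 -1; 159/442 -420/221 6; 0 0 1]
T6·…·T1 = [-350/221 6/221 1; 159/442 -420/221 6; 0 0 1]
det M = 3; M⁻¹ = [-140/221 -2/221 152/221; -53/442 -350/663 1453/442; 0 0 1]
M⁻¹ · (757/221, 14394/1105)ᵀ = (-8/5, -4)ᵀ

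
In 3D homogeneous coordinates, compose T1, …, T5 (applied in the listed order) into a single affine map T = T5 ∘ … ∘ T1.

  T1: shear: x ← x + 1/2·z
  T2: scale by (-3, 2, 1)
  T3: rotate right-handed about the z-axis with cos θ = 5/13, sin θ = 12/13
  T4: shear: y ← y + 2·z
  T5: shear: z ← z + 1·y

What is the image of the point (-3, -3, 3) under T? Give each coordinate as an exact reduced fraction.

T(p) = (189/26, 102/13, 141/13)

T1 shear: x ← x + 1/2·z: (-3, -3, 3) → (-3/2, -3, 3)
T2 scale by (-3, 2, 1): (-3/2, -3, 3) → (9/2, -6, 3)
T3 rotate right-handed about the z-axis with cos θ = 5/13, sin θ = 12/13: (9/2, -6, 3) → (189/26, 24/13, 3)
T4 shear: y ← y + 2·z: (189/26, 24/13, 3) → (189/26, 102/13, 3)
T5 shear: z ← z + 1·y: (189/26, 102/13, 3) → (189/26, 102/13, 141/13)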